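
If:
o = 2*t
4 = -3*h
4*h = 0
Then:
No Solution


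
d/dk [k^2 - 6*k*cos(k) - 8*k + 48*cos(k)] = 6*k*sin(k) + 2*k - 48*sin(k) - 6*cos(k) - 8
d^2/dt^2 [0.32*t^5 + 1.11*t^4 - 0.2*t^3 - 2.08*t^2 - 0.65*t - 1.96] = 6.4*t^3 + 13.32*t^2 - 1.2*t - 4.16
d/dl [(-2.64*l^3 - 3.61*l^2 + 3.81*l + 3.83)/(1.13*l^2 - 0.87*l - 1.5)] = (-2.9832*l^4 + 4.5936*l^3 + 10.7154*l^2 + 2.1742*l - 2.3829)/(1.2769*l^4 - 1.9662*l^3 - 2.6331*l^2 + 2.61*l + 2.25)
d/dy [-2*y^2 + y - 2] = 1 - 4*y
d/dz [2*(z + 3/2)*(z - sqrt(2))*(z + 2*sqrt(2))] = 6*z^2 + 4*sqrt(2)*z + 6*z - 8 + 3*sqrt(2)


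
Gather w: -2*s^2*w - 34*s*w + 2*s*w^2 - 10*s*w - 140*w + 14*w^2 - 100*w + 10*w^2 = w^2*(2*s + 24) + w*(-2*s^2 - 44*s - 240)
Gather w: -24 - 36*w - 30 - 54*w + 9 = -90*w - 45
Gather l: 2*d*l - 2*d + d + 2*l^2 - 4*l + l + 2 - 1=-d + 2*l^2 + l*(2*d - 3) + 1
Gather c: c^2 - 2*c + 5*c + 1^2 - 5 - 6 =c^2 + 3*c - 10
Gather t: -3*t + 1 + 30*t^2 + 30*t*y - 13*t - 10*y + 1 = 30*t^2 + t*(30*y - 16) - 10*y + 2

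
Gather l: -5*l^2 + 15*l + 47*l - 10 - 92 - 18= -5*l^2 + 62*l - 120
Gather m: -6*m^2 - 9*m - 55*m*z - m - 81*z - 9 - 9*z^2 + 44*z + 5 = -6*m^2 + m*(-55*z - 10) - 9*z^2 - 37*z - 4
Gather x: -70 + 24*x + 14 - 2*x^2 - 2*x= -2*x^2 + 22*x - 56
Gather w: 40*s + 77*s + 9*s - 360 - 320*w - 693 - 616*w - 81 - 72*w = 126*s - 1008*w - 1134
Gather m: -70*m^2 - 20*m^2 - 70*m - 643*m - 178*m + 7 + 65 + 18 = -90*m^2 - 891*m + 90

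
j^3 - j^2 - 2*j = j*(j - 2)*(j + 1)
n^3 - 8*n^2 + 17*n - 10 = (n - 5)*(n - 2)*(n - 1)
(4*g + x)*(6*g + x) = 24*g^2 + 10*g*x + x^2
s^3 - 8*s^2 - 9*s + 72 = (s - 8)*(s - 3)*(s + 3)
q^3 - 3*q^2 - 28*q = q*(q - 7)*(q + 4)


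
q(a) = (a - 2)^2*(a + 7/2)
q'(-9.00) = 242.00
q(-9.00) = -665.50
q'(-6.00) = 104.00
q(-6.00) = -160.00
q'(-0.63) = -8.18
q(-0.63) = 19.85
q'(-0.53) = -8.63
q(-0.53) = 19.01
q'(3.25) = 18.44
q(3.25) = 10.55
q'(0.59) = -9.55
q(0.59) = 8.13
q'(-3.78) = 36.65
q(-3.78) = -9.35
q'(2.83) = 11.20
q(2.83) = 4.36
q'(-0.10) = -9.87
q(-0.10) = 14.99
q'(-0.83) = -7.10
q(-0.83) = 21.38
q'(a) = (a - 2)^2 + (a + 7/2)*(2*a - 4) = (a - 2)*(3*a + 5)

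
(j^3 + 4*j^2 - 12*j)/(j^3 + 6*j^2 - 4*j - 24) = j/(j + 2)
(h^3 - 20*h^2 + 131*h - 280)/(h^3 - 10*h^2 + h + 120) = (h - 7)/(h + 3)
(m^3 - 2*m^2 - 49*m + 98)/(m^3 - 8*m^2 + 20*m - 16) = (m^2 - 49)/(m^2 - 6*m + 8)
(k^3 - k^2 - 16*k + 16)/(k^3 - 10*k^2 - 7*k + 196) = (k^2 - 5*k + 4)/(k^2 - 14*k + 49)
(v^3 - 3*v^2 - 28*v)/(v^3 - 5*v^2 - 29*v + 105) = v*(v + 4)/(v^2 + 2*v - 15)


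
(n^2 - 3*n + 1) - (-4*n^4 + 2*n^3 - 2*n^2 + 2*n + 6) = 4*n^4 - 2*n^3 + 3*n^2 - 5*n - 5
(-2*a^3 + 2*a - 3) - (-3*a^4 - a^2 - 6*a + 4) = 3*a^4 - 2*a^3 + a^2 + 8*a - 7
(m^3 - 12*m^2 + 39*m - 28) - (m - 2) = m^3 - 12*m^2 + 38*m - 26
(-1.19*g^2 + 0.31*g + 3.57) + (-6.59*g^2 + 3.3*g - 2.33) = -7.78*g^2 + 3.61*g + 1.24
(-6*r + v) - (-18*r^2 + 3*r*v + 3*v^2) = 18*r^2 - 3*r*v - 6*r - 3*v^2 + v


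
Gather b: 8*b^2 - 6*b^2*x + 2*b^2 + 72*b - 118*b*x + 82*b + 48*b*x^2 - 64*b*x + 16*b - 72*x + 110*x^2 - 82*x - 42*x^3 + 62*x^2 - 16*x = b^2*(10 - 6*x) + b*(48*x^2 - 182*x + 170) - 42*x^3 + 172*x^2 - 170*x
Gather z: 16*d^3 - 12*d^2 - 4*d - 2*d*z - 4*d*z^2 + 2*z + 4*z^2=16*d^3 - 12*d^2 - 4*d + z^2*(4 - 4*d) + z*(2 - 2*d)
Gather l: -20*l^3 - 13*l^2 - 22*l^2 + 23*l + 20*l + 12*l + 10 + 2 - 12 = -20*l^3 - 35*l^2 + 55*l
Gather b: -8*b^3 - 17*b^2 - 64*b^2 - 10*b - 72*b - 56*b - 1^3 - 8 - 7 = -8*b^3 - 81*b^2 - 138*b - 16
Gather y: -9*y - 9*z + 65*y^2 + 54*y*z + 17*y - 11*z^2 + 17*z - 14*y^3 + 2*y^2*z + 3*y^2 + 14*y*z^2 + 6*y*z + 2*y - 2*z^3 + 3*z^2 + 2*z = -14*y^3 + y^2*(2*z + 68) + y*(14*z^2 + 60*z + 10) - 2*z^3 - 8*z^2 + 10*z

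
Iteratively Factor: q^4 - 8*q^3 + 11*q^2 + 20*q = (q - 5)*(q^3 - 3*q^2 - 4*q) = q*(q - 5)*(q^2 - 3*q - 4) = q*(q - 5)*(q + 1)*(q - 4)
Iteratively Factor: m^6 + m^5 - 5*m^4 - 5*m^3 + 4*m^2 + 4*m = (m - 2)*(m^5 + 3*m^4 + m^3 - 3*m^2 - 2*m) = (m - 2)*(m + 1)*(m^4 + 2*m^3 - m^2 - 2*m) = (m - 2)*(m + 1)*(m + 2)*(m^3 - m) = m*(m - 2)*(m + 1)*(m + 2)*(m^2 - 1) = m*(m - 2)*(m - 1)*(m + 1)*(m + 2)*(m + 1)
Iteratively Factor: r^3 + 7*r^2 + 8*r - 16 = (r - 1)*(r^2 + 8*r + 16) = (r - 1)*(r + 4)*(r + 4)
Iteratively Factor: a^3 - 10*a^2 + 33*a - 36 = (a - 3)*(a^2 - 7*a + 12) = (a - 4)*(a - 3)*(a - 3)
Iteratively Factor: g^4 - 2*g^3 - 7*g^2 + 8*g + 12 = (g - 2)*(g^3 - 7*g - 6) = (g - 3)*(g - 2)*(g^2 + 3*g + 2) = (g - 3)*(g - 2)*(g + 1)*(g + 2)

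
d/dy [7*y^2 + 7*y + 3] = 14*y + 7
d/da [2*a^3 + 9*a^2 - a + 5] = 6*a^2 + 18*a - 1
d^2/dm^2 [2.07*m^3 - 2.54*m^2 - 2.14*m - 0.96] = 12.42*m - 5.08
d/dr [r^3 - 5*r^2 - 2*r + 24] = 3*r^2 - 10*r - 2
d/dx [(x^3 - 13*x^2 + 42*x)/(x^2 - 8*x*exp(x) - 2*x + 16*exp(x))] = (2*x*(x^2 - 13*x + 42)*(4*x*exp(x) - x - 4*exp(x) + 1) + (3*x^2 - 26*x + 42)*(x^2 - 8*x*exp(x) - 2*x + 16*exp(x)))/(x^2 - 8*x*exp(x) - 2*x + 16*exp(x))^2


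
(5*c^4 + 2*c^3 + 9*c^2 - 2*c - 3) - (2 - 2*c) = 5*c^4 + 2*c^3 + 9*c^2 - 5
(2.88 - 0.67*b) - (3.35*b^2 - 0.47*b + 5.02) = -3.35*b^2 - 0.2*b - 2.14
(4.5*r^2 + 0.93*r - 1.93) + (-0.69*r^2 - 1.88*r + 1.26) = 3.81*r^2 - 0.95*r - 0.67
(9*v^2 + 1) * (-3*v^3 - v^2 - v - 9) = -27*v^5 - 9*v^4 - 12*v^3 - 82*v^2 - v - 9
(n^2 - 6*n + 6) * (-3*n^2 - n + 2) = -3*n^4 + 17*n^3 - 10*n^2 - 18*n + 12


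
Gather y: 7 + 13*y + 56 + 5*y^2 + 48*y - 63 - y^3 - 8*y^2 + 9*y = -y^3 - 3*y^2 + 70*y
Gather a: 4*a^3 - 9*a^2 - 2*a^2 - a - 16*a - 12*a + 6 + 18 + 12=4*a^3 - 11*a^2 - 29*a + 36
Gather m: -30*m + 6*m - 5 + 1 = -24*m - 4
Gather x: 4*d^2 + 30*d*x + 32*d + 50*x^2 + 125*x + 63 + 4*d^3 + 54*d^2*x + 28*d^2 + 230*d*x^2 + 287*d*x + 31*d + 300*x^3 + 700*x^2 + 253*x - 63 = 4*d^3 + 32*d^2 + 63*d + 300*x^3 + x^2*(230*d + 750) + x*(54*d^2 + 317*d + 378)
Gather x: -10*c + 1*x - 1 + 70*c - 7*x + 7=60*c - 6*x + 6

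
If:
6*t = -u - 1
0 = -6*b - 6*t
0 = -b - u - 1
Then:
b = 0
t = 0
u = -1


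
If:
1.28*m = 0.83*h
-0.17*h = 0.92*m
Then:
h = 0.00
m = 0.00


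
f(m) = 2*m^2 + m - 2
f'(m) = 4*m + 1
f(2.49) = 12.89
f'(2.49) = 10.96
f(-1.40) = 0.52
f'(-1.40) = -4.60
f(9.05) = 170.86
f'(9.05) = 37.20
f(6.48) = 88.46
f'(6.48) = 26.92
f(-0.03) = -2.03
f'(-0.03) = 0.88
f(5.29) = 59.26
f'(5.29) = 22.16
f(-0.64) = -1.82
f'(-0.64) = -1.56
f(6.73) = 95.32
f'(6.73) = 27.92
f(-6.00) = 64.00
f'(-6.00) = -23.00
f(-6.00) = 64.00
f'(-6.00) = -23.00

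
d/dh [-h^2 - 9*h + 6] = -2*h - 9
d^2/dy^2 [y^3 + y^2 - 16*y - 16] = 6*y + 2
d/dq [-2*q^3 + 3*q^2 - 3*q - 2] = -6*q^2 + 6*q - 3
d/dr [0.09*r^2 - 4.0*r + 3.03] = 0.18*r - 4.0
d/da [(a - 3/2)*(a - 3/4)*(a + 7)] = 3*a^2 + 19*a/2 - 117/8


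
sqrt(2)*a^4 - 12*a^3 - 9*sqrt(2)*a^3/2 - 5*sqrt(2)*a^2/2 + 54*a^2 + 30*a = a*(a - 5)*(a - 6*sqrt(2))*(sqrt(2)*a + sqrt(2)/2)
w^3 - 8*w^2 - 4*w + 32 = (w - 8)*(w - 2)*(w + 2)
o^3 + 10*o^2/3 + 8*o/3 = o*(o + 4/3)*(o + 2)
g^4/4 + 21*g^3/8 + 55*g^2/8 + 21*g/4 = g*(g/4 + 1/2)*(g + 3/2)*(g + 7)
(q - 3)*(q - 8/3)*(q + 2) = q^3 - 11*q^2/3 - 10*q/3 + 16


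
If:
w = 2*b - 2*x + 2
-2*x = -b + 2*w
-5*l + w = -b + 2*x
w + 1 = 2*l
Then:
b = -7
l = 3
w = 5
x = -17/2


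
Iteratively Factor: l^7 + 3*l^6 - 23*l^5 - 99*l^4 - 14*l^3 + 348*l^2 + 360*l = (l + 3)*(l^6 - 23*l^4 - 30*l^3 + 76*l^2 + 120*l) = (l + 2)*(l + 3)*(l^5 - 2*l^4 - 19*l^3 + 8*l^2 + 60*l) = (l - 2)*(l + 2)*(l + 3)*(l^4 - 19*l^2 - 30*l) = l*(l - 2)*(l + 2)*(l + 3)*(l^3 - 19*l - 30) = l*(l - 5)*(l - 2)*(l + 2)*(l + 3)*(l^2 + 5*l + 6) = l*(l - 5)*(l - 2)*(l + 2)*(l + 3)^2*(l + 2)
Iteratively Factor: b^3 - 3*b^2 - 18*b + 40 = (b + 4)*(b^2 - 7*b + 10) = (b - 2)*(b + 4)*(b - 5)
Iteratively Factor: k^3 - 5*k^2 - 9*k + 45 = (k - 3)*(k^2 - 2*k - 15) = (k - 3)*(k + 3)*(k - 5)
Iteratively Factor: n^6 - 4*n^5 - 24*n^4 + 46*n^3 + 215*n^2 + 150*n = (n - 5)*(n^5 + n^4 - 19*n^3 - 49*n^2 - 30*n) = n*(n - 5)*(n^4 + n^3 - 19*n^2 - 49*n - 30) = n*(n - 5)^2*(n^3 + 6*n^2 + 11*n + 6) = n*(n - 5)^2*(n + 1)*(n^2 + 5*n + 6) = n*(n - 5)^2*(n + 1)*(n + 3)*(n + 2)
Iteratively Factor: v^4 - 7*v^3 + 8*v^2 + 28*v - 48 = (v + 2)*(v^3 - 9*v^2 + 26*v - 24) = (v - 4)*(v + 2)*(v^2 - 5*v + 6) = (v - 4)*(v - 3)*(v + 2)*(v - 2)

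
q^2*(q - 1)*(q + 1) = q^4 - q^2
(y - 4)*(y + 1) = y^2 - 3*y - 4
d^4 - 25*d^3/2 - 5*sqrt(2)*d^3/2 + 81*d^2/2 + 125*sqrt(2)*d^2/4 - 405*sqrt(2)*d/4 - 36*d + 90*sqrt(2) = (d - 8)*(d - 3)*(d - 3/2)*(d - 5*sqrt(2)/2)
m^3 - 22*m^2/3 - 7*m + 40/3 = (m - 8)*(m - 1)*(m + 5/3)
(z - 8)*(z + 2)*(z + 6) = z^3 - 52*z - 96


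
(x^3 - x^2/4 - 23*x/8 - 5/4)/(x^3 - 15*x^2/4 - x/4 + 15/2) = (x + 1/2)/(x - 3)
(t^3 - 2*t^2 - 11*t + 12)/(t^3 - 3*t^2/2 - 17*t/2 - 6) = 2*(t^2 + 2*t - 3)/(2*t^2 + 5*t + 3)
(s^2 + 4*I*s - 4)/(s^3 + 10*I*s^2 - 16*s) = (s + 2*I)/(s*(s + 8*I))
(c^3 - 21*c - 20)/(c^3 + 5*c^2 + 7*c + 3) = (c^2 - c - 20)/(c^2 + 4*c + 3)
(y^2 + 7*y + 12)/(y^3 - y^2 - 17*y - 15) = (y + 4)/(y^2 - 4*y - 5)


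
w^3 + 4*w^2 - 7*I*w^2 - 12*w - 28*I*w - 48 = (w + 4)*(w - 4*I)*(w - 3*I)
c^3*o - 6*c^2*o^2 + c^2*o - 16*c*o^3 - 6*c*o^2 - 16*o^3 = (c - 8*o)*(c + 2*o)*(c*o + o)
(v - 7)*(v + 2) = v^2 - 5*v - 14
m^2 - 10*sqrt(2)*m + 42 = (m - 7*sqrt(2))*(m - 3*sqrt(2))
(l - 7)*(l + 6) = l^2 - l - 42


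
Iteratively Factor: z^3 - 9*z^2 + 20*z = (z - 5)*(z^2 - 4*z) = (z - 5)*(z - 4)*(z)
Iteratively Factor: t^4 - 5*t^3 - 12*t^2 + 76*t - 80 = (t - 2)*(t^3 - 3*t^2 - 18*t + 40) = (t - 2)^2*(t^2 - t - 20) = (t - 5)*(t - 2)^2*(t + 4)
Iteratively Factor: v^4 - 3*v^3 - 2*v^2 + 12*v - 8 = (v - 2)*(v^3 - v^2 - 4*v + 4) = (v - 2)*(v + 2)*(v^2 - 3*v + 2) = (v - 2)^2*(v + 2)*(v - 1)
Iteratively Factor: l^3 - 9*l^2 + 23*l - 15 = (l - 1)*(l^2 - 8*l + 15) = (l - 5)*(l - 1)*(l - 3)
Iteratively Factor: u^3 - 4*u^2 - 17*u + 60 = (u + 4)*(u^2 - 8*u + 15) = (u - 3)*(u + 4)*(u - 5)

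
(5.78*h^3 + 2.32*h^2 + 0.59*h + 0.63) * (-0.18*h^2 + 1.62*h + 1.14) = -1.0404*h^5 + 8.946*h^4 + 10.2414*h^3 + 3.4872*h^2 + 1.6932*h + 0.7182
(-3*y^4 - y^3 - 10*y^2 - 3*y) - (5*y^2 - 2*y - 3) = -3*y^4 - y^3 - 15*y^2 - y + 3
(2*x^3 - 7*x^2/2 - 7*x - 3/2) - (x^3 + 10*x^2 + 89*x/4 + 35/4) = x^3 - 27*x^2/2 - 117*x/4 - 41/4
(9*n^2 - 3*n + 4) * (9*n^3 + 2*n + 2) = 81*n^5 - 27*n^4 + 54*n^3 + 12*n^2 + 2*n + 8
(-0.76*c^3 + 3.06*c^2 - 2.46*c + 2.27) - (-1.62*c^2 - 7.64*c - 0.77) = -0.76*c^3 + 4.68*c^2 + 5.18*c + 3.04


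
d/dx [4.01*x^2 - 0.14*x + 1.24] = 8.02*x - 0.14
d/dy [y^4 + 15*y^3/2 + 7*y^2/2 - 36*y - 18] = 4*y^3 + 45*y^2/2 + 7*y - 36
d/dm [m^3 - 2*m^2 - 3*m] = 3*m^2 - 4*m - 3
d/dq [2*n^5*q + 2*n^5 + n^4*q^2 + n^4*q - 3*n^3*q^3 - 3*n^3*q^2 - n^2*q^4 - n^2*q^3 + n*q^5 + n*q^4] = n*(2*n^4 + 2*n^3*q + n^3 - 9*n^2*q^2 - 6*n^2*q - 4*n*q^3 - 3*n*q^2 + 5*q^4 + 4*q^3)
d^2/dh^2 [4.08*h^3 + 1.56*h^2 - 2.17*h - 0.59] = 24.48*h + 3.12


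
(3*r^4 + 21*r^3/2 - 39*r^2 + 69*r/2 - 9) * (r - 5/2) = 3*r^5 + 3*r^4 - 261*r^3/4 + 132*r^2 - 381*r/4 + 45/2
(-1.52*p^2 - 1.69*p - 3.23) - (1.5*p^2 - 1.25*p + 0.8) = -3.02*p^2 - 0.44*p - 4.03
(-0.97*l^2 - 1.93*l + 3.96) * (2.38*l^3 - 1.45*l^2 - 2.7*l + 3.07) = -2.3086*l^5 - 3.1869*l^4 + 14.8423*l^3 - 3.5089*l^2 - 16.6171*l + 12.1572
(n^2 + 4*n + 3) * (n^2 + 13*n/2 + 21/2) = n^4 + 21*n^3/2 + 79*n^2/2 + 123*n/2 + 63/2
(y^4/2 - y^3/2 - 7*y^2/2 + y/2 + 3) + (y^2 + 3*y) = y^4/2 - y^3/2 - 5*y^2/2 + 7*y/2 + 3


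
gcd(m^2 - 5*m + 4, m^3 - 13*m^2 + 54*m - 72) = m - 4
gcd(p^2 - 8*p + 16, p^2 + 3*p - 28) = p - 4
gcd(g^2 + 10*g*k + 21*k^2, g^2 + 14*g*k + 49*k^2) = g + 7*k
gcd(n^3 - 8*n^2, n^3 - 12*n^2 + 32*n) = n^2 - 8*n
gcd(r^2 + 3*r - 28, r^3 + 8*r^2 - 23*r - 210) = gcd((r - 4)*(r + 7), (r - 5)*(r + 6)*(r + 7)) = r + 7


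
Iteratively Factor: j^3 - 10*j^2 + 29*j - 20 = (j - 1)*(j^2 - 9*j + 20) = (j - 4)*(j - 1)*(j - 5)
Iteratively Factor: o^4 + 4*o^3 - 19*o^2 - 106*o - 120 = (o + 3)*(o^3 + o^2 - 22*o - 40) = (o + 3)*(o + 4)*(o^2 - 3*o - 10) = (o + 2)*(o + 3)*(o + 4)*(o - 5)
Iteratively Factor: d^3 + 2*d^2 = (d)*(d^2 + 2*d) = d*(d + 2)*(d)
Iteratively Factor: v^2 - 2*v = (v)*(v - 2)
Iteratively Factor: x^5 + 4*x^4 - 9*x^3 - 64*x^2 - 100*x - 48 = (x + 1)*(x^4 + 3*x^3 - 12*x^2 - 52*x - 48) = (x - 4)*(x + 1)*(x^3 + 7*x^2 + 16*x + 12) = (x - 4)*(x + 1)*(x + 2)*(x^2 + 5*x + 6) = (x - 4)*(x + 1)*(x + 2)*(x + 3)*(x + 2)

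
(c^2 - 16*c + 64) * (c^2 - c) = c^4 - 17*c^3 + 80*c^2 - 64*c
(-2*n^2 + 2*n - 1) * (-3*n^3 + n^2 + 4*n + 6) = 6*n^5 - 8*n^4 - 3*n^3 - 5*n^2 + 8*n - 6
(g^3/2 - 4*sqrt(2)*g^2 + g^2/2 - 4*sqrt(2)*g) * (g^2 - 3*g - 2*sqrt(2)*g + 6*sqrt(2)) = g^5/2 - 5*sqrt(2)*g^4 - g^4 + 10*sqrt(2)*g^3 + 29*g^3/2 - 32*g^2 + 15*sqrt(2)*g^2 - 48*g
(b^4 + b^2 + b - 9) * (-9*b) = -9*b^5 - 9*b^3 - 9*b^2 + 81*b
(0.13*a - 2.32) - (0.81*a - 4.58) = 2.26 - 0.68*a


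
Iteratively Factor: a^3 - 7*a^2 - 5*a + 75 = (a - 5)*(a^2 - 2*a - 15) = (a - 5)^2*(a + 3)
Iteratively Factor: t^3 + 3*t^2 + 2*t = (t + 1)*(t^2 + 2*t) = (t + 1)*(t + 2)*(t)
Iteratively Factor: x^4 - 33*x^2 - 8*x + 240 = (x + 4)*(x^3 - 4*x^2 - 17*x + 60) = (x + 4)^2*(x^2 - 8*x + 15) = (x - 5)*(x + 4)^2*(x - 3)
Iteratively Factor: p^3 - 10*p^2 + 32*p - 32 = (p - 4)*(p^2 - 6*p + 8) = (p - 4)^2*(p - 2)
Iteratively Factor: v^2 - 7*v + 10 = (v - 5)*(v - 2)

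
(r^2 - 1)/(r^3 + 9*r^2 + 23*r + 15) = (r - 1)/(r^2 + 8*r + 15)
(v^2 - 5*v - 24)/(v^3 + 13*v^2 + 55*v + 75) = (v - 8)/(v^2 + 10*v + 25)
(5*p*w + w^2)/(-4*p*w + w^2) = (-5*p - w)/(4*p - w)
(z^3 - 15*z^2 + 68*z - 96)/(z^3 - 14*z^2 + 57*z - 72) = (z - 4)/(z - 3)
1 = 1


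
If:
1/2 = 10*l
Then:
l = 1/20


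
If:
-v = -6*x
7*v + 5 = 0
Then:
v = -5/7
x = -5/42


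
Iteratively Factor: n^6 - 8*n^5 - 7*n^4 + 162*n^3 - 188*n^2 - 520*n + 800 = (n - 5)*(n^5 - 3*n^4 - 22*n^3 + 52*n^2 + 72*n - 160) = (n - 5)*(n - 2)*(n^4 - n^3 - 24*n^2 + 4*n + 80) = (n - 5)*(n - 2)*(n + 4)*(n^3 - 5*n^2 - 4*n + 20) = (n - 5)^2*(n - 2)*(n + 4)*(n^2 - 4) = (n - 5)^2*(n - 2)*(n + 2)*(n + 4)*(n - 2)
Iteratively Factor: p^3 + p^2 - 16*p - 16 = (p - 4)*(p^2 + 5*p + 4) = (p - 4)*(p + 4)*(p + 1)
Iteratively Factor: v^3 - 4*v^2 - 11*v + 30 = (v - 5)*(v^2 + v - 6) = (v - 5)*(v - 2)*(v + 3)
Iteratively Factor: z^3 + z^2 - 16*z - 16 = (z - 4)*(z^2 + 5*z + 4) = (z - 4)*(z + 4)*(z + 1)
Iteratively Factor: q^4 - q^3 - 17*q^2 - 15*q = (q + 3)*(q^3 - 4*q^2 - 5*q) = (q + 1)*(q + 3)*(q^2 - 5*q) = q*(q + 1)*(q + 3)*(q - 5)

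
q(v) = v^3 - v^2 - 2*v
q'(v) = 3*v^2 - 2*v - 2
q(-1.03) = -0.09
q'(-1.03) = 3.24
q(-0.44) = 0.60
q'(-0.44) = -0.54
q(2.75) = 7.73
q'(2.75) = 15.19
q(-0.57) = 0.63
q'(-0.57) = 0.11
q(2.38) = 3.06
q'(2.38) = 10.23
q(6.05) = 172.74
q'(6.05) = 95.71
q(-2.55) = -17.98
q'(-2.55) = 22.61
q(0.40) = -0.90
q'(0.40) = -2.32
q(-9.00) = -792.00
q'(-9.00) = 259.00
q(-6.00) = -240.00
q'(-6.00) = 118.00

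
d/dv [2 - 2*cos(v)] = 2*sin(v)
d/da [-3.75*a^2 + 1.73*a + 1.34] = 1.73 - 7.5*a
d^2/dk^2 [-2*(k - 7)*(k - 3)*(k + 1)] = 36 - 12*k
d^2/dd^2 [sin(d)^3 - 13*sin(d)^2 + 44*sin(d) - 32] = -9*sin(d)^3 + 52*sin(d)^2 - 38*sin(d) - 26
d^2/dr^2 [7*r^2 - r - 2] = 14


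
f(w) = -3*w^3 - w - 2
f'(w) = -9*w^2 - 1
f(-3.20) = 99.50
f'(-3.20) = -93.16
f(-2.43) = 43.48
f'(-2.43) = -54.14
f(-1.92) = 21.15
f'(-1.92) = -34.18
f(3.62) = -147.93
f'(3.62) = -118.94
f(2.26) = -38.89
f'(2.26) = -46.97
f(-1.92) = 21.15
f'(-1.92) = -34.18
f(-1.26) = 5.26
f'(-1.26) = -15.29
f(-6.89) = 986.14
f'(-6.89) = -428.25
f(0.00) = -2.00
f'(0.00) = -1.00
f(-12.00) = 5194.00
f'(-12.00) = -1297.00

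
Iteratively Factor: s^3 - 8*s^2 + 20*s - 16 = (s - 2)*(s^2 - 6*s + 8) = (s - 4)*(s - 2)*(s - 2)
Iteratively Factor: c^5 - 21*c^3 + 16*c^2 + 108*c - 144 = (c - 2)*(c^4 + 2*c^3 - 17*c^2 - 18*c + 72) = (c - 2)*(c + 4)*(c^3 - 2*c^2 - 9*c + 18) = (c - 2)^2*(c + 4)*(c^2 - 9) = (c - 2)^2*(c + 3)*(c + 4)*(c - 3)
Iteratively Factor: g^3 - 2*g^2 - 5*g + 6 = (g + 2)*(g^2 - 4*g + 3) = (g - 3)*(g + 2)*(g - 1)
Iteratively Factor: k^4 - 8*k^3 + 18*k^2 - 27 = (k + 1)*(k^3 - 9*k^2 + 27*k - 27) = (k - 3)*(k + 1)*(k^2 - 6*k + 9) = (k - 3)^2*(k + 1)*(k - 3)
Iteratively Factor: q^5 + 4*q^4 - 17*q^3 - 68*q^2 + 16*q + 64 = (q - 1)*(q^4 + 5*q^3 - 12*q^2 - 80*q - 64) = (q - 1)*(q + 4)*(q^3 + q^2 - 16*q - 16) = (q - 4)*(q - 1)*(q + 4)*(q^2 + 5*q + 4) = (q - 4)*(q - 1)*(q + 4)^2*(q + 1)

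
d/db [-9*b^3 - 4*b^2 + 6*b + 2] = -27*b^2 - 8*b + 6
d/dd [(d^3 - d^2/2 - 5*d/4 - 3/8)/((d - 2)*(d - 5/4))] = (32*d^4 - 208*d^3 + 332*d^2 - 56*d - 139)/(2*(16*d^4 - 104*d^3 + 249*d^2 - 260*d + 100))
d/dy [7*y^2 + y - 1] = 14*y + 1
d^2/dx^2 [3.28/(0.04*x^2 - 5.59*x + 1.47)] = (-0.010496*x^2 + 1.466816*x + 3.28*(0.08*x - 5.59)*(0.16*x - 11.18) - 0.385728)/(0.04*x^2 - 5.59*x + 1.47)^3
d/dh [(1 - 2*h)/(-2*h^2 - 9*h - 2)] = (-4*h^2 + 4*h + 13)/(4*h^4 + 36*h^3 + 89*h^2 + 36*h + 4)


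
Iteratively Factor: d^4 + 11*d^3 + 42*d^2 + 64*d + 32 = (d + 4)*(d^3 + 7*d^2 + 14*d + 8) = (d + 1)*(d + 4)*(d^2 + 6*d + 8) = (d + 1)*(d + 2)*(d + 4)*(d + 4)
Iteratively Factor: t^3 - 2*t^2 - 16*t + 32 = (t - 2)*(t^2 - 16) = (t - 4)*(t - 2)*(t + 4)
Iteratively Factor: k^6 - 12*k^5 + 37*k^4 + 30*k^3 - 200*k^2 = (k + 2)*(k^5 - 14*k^4 + 65*k^3 - 100*k^2) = (k - 5)*(k + 2)*(k^4 - 9*k^3 + 20*k^2) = (k - 5)^2*(k + 2)*(k^3 - 4*k^2) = k*(k - 5)^2*(k + 2)*(k^2 - 4*k) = k*(k - 5)^2*(k - 4)*(k + 2)*(k)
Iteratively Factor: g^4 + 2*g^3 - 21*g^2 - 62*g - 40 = (g + 4)*(g^3 - 2*g^2 - 13*g - 10) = (g + 2)*(g + 4)*(g^2 - 4*g - 5) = (g + 1)*(g + 2)*(g + 4)*(g - 5)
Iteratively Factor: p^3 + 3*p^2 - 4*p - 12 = (p + 2)*(p^2 + p - 6) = (p - 2)*(p + 2)*(p + 3)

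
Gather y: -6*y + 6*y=0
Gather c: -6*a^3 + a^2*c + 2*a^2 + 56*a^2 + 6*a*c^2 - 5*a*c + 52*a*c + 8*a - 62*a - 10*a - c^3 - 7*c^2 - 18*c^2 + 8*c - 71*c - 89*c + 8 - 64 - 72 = -6*a^3 + 58*a^2 - 64*a - c^3 + c^2*(6*a - 25) + c*(a^2 + 47*a - 152) - 128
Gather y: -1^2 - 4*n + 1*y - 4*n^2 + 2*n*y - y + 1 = -4*n^2 + 2*n*y - 4*n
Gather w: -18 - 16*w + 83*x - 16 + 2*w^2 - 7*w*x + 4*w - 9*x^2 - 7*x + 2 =2*w^2 + w*(-7*x - 12) - 9*x^2 + 76*x - 32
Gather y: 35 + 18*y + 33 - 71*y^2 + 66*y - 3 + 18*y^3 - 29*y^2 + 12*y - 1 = 18*y^3 - 100*y^2 + 96*y + 64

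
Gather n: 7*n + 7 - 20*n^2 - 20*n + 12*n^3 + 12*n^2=12*n^3 - 8*n^2 - 13*n + 7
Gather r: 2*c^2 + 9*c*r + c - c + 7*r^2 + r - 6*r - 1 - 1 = 2*c^2 + 7*r^2 + r*(9*c - 5) - 2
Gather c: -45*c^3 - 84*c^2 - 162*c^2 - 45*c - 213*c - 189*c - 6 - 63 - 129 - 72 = -45*c^3 - 246*c^2 - 447*c - 270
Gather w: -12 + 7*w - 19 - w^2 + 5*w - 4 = -w^2 + 12*w - 35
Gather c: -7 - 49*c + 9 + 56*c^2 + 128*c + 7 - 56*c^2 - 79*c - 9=0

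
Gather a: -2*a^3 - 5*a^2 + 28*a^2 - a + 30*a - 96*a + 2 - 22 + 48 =-2*a^3 + 23*a^2 - 67*a + 28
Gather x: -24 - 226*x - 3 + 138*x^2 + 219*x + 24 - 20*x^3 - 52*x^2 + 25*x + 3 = -20*x^3 + 86*x^2 + 18*x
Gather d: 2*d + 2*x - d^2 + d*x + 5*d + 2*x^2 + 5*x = -d^2 + d*(x + 7) + 2*x^2 + 7*x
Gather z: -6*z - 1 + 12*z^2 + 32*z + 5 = 12*z^2 + 26*z + 4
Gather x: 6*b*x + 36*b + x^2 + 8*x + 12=36*b + x^2 + x*(6*b + 8) + 12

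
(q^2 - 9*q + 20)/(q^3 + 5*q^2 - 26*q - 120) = (q - 4)/(q^2 + 10*q + 24)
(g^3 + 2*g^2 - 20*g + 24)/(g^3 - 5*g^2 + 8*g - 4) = (g + 6)/(g - 1)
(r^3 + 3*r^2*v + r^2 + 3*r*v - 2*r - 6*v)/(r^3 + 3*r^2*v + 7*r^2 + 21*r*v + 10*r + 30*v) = (r - 1)/(r + 5)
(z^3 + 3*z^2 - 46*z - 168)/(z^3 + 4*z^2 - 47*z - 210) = (z + 4)/(z + 5)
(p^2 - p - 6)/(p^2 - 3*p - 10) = (p - 3)/(p - 5)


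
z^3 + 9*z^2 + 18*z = z*(z + 3)*(z + 6)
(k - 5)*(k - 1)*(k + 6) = k^3 - 31*k + 30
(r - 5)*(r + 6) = r^2 + r - 30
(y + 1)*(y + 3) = y^2 + 4*y + 3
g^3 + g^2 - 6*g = g*(g - 2)*(g + 3)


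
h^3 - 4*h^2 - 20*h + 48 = (h - 6)*(h - 2)*(h + 4)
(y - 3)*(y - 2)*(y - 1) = y^3 - 6*y^2 + 11*y - 6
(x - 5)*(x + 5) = x^2 - 25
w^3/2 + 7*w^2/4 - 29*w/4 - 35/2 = (w/2 + 1)*(w - 7/2)*(w + 5)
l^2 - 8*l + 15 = (l - 5)*(l - 3)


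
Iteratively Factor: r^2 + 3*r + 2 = (r + 2)*(r + 1)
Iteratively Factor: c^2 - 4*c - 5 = (c + 1)*(c - 5)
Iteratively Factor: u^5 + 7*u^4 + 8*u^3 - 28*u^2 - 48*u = (u + 3)*(u^4 + 4*u^3 - 4*u^2 - 16*u) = (u - 2)*(u + 3)*(u^3 + 6*u^2 + 8*u) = (u - 2)*(u + 2)*(u + 3)*(u^2 + 4*u) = u*(u - 2)*(u + 2)*(u + 3)*(u + 4)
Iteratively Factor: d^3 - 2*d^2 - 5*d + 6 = (d - 3)*(d^2 + d - 2) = (d - 3)*(d + 2)*(d - 1)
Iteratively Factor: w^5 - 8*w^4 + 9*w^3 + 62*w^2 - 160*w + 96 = (w - 1)*(w^4 - 7*w^3 + 2*w^2 + 64*w - 96) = (w - 4)*(w - 1)*(w^3 - 3*w^2 - 10*w + 24) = (w - 4)*(w - 1)*(w + 3)*(w^2 - 6*w + 8) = (w - 4)^2*(w - 1)*(w + 3)*(w - 2)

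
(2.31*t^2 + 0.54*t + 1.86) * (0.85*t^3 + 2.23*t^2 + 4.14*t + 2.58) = 1.9635*t^5 + 5.6103*t^4 + 12.3486*t^3 + 12.3432*t^2 + 9.0936*t + 4.7988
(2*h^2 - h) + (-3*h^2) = -h^2 - h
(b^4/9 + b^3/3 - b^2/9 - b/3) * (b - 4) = b^5/9 - b^4/9 - 13*b^3/9 + b^2/9 + 4*b/3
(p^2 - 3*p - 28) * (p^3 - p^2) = p^5 - 4*p^4 - 25*p^3 + 28*p^2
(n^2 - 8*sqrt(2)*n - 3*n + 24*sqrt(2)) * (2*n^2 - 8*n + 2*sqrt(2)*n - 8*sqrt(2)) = 2*n^4 - 14*sqrt(2)*n^3 - 14*n^3 - 8*n^2 + 98*sqrt(2)*n^2 - 168*sqrt(2)*n + 224*n - 384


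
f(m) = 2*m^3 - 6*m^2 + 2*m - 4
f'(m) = 6*m^2 - 12*m + 2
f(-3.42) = -161.02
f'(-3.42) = 113.22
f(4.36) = 56.43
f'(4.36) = 63.74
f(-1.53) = -28.27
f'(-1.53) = 34.41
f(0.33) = -3.92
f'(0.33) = -1.31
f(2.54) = -4.86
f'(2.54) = 10.23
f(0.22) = -3.83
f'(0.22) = -0.35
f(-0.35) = -5.52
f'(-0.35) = 6.94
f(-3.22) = -139.42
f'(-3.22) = 102.85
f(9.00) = 986.00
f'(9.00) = 380.00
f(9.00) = 986.00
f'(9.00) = 380.00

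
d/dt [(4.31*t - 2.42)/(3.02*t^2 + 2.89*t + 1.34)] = (-13.0162*t^2 + 14.6168*t + 12.7692)/(9.1204*t^4 + 17.4556*t^3 + 16.4457*t^2 + 7.7452*t + 1.7956)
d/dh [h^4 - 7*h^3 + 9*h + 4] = 4*h^3 - 21*h^2 + 9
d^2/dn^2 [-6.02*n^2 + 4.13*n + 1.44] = -12.0400000000000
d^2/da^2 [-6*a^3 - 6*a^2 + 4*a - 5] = -36*a - 12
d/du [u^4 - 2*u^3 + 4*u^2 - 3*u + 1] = 4*u^3 - 6*u^2 + 8*u - 3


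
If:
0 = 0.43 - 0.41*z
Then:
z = 1.05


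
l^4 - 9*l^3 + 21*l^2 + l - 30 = (l - 5)*(l - 3)*(l - 2)*(l + 1)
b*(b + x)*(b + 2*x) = b^3 + 3*b^2*x + 2*b*x^2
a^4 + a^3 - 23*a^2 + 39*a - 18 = (a - 3)*(a - 1)^2*(a + 6)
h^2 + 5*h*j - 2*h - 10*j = (h - 2)*(h + 5*j)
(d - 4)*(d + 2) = d^2 - 2*d - 8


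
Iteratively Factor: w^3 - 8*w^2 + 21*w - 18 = (w - 2)*(w^2 - 6*w + 9) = (w - 3)*(w - 2)*(w - 3)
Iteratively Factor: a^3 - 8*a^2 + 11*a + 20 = (a - 5)*(a^2 - 3*a - 4) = (a - 5)*(a - 4)*(a + 1)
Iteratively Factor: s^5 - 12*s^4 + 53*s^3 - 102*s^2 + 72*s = (s - 4)*(s^4 - 8*s^3 + 21*s^2 - 18*s) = s*(s - 4)*(s^3 - 8*s^2 + 21*s - 18) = s*(s - 4)*(s - 2)*(s^2 - 6*s + 9) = s*(s - 4)*(s - 3)*(s - 2)*(s - 3)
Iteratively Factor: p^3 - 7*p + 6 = (p - 1)*(p^2 + p - 6) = (p - 1)*(p + 3)*(p - 2)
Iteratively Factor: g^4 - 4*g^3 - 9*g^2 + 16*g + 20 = (g + 1)*(g^3 - 5*g^2 - 4*g + 20) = (g - 5)*(g + 1)*(g^2 - 4) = (g - 5)*(g + 1)*(g + 2)*(g - 2)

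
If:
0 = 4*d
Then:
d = 0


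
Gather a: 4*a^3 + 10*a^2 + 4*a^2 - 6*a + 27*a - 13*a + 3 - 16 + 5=4*a^3 + 14*a^2 + 8*a - 8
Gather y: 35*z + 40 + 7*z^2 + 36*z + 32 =7*z^2 + 71*z + 72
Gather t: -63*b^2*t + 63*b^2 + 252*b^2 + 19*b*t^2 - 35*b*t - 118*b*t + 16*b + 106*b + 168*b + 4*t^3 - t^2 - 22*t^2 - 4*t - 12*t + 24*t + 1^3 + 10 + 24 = 315*b^2 + 290*b + 4*t^3 + t^2*(19*b - 23) + t*(-63*b^2 - 153*b + 8) + 35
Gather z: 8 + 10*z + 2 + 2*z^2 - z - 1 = 2*z^2 + 9*z + 9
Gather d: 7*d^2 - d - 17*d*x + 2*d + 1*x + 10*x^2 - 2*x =7*d^2 + d*(1 - 17*x) + 10*x^2 - x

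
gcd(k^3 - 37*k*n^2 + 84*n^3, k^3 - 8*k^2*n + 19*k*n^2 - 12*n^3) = k^2 - 7*k*n + 12*n^2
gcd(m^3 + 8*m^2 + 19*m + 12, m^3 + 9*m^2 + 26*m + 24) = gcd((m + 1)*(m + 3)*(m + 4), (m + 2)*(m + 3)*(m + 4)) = m^2 + 7*m + 12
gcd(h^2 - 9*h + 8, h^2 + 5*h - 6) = h - 1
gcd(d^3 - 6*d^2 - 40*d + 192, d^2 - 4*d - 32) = d - 8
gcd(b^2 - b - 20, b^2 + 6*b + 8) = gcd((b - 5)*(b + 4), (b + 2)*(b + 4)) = b + 4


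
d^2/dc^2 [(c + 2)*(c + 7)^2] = 6*c + 32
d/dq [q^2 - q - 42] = 2*q - 1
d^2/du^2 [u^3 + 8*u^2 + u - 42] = 6*u + 16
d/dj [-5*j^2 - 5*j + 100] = -10*j - 5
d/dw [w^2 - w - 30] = 2*w - 1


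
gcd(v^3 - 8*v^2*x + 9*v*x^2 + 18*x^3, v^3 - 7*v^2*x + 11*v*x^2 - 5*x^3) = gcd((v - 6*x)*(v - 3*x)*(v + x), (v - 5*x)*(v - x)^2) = 1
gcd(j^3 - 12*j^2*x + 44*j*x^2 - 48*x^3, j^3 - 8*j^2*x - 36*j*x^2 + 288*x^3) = -j + 6*x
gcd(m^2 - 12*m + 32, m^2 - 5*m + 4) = m - 4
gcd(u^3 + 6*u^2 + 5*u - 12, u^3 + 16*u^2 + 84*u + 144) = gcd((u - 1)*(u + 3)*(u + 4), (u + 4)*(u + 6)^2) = u + 4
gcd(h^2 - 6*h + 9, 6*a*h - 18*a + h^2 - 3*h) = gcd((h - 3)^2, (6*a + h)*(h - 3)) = h - 3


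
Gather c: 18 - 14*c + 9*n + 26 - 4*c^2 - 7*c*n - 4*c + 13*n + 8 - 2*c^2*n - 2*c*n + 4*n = c^2*(-2*n - 4) + c*(-9*n - 18) + 26*n + 52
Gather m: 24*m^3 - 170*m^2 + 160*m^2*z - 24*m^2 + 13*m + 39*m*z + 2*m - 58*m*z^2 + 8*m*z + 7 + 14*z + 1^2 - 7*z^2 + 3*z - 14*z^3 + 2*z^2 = 24*m^3 + m^2*(160*z - 194) + m*(-58*z^2 + 47*z + 15) - 14*z^3 - 5*z^2 + 17*z + 8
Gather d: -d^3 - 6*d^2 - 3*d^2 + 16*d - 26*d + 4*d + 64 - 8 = -d^3 - 9*d^2 - 6*d + 56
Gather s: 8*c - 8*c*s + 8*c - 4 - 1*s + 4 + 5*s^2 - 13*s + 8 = 16*c + 5*s^2 + s*(-8*c - 14) + 8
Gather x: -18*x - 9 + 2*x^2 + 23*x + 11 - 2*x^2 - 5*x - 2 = 0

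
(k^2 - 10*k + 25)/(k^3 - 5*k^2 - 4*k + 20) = (k - 5)/(k^2 - 4)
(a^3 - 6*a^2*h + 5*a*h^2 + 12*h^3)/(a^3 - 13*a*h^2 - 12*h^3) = (a - 3*h)/(a + 3*h)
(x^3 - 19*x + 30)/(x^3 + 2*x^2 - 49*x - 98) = (x^3 - 19*x + 30)/(x^3 + 2*x^2 - 49*x - 98)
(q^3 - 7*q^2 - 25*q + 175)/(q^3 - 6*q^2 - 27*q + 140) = (q - 5)/(q - 4)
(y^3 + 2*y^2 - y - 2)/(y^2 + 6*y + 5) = (y^2 + y - 2)/(y + 5)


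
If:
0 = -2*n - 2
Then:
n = -1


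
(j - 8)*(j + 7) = j^2 - j - 56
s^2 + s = s*(s + 1)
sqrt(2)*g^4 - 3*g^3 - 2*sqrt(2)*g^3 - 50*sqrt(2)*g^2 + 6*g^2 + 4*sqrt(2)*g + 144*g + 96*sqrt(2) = (g - 8)*(g + 6)*(g - 2*sqrt(2))*(sqrt(2)*g + 1)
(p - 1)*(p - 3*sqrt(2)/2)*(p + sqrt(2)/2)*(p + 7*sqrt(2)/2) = p^4 - p^3 + 5*sqrt(2)*p^3/2 - 17*p^2/2 - 5*sqrt(2)*p^2/2 - 21*sqrt(2)*p/4 + 17*p/2 + 21*sqrt(2)/4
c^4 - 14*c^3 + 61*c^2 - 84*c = c*(c - 7)*(c - 4)*(c - 3)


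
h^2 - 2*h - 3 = (h - 3)*(h + 1)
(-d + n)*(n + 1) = -d*n - d + n^2 + n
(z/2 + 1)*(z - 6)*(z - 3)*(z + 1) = z^4/2 - 3*z^3 - 7*z^2/2 + 18*z + 18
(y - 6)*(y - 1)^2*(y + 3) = y^4 - 5*y^3 - 11*y^2 + 33*y - 18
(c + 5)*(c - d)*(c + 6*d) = c^3 + 5*c^2*d + 5*c^2 - 6*c*d^2 + 25*c*d - 30*d^2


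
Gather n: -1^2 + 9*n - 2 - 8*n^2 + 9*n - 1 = -8*n^2 + 18*n - 4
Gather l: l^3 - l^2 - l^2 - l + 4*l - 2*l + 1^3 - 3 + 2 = l^3 - 2*l^2 + l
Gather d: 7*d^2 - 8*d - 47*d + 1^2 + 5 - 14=7*d^2 - 55*d - 8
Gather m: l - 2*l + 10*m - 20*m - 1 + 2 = -l - 10*m + 1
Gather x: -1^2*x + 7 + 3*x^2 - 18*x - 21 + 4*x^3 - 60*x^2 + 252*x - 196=4*x^3 - 57*x^2 + 233*x - 210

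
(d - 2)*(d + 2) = d^2 - 4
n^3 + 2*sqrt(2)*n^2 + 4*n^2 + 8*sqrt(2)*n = n*(n + 4)*(n + 2*sqrt(2))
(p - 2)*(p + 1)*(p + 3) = p^3 + 2*p^2 - 5*p - 6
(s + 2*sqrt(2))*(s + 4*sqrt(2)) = s^2 + 6*sqrt(2)*s + 16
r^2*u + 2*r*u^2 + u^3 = u*(r + u)^2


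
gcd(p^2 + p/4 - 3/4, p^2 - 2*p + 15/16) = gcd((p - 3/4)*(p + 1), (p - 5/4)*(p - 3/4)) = p - 3/4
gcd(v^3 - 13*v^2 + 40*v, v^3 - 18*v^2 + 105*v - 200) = v^2 - 13*v + 40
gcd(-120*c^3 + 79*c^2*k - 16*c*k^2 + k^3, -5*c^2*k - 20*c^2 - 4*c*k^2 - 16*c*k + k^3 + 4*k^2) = 5*c - k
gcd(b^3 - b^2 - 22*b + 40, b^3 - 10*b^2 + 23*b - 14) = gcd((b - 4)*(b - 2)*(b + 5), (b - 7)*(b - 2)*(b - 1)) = b - 2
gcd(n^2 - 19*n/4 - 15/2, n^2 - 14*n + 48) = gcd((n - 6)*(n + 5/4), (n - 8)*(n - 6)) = n - 6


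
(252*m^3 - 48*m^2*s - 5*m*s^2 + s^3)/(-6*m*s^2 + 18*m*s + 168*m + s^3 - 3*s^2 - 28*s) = (-42*m^2 + m*s + s^2)/(s^2 - 3*s - 28)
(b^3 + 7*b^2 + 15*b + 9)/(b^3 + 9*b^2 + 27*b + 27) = (b + 1)/(b + 3)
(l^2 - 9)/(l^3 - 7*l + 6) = (l - 3)/(l^2 - 3*l + 2)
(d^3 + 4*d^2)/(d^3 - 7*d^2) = (d + 4)/(d - 7)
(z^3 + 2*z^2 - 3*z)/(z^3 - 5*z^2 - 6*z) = (-z^2 - 2*z + 3)/(-z^2 + 5*z + 6)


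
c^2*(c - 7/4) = c^3 - 7*c^2/4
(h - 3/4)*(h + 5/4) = h^2 + h/2 - 15/16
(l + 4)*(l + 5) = l^2 + 9*l + 20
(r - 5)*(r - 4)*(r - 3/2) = r^3 - 21*r^2/2 + 67*r/2 - 30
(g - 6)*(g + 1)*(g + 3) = g^3 - 2*g^2 - 21*g - 18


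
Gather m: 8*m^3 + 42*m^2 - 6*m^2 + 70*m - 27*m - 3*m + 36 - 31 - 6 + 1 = 8*m^3 + 36*m^2 + 40*m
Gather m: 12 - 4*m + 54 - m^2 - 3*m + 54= -m^2 - 7*m + 120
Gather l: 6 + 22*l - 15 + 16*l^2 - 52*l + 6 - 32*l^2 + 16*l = -16*l^2 - 14*l - 3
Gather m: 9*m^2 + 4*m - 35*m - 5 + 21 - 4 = 9*m^2 - 31*m + 12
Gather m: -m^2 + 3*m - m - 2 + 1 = -m^2 + 2*m - 1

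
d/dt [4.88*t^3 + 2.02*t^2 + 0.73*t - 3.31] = 14.64*t^2 + 4.04*t + 0.73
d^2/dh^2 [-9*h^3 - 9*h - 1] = -54*h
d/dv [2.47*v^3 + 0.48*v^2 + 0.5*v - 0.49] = 7.41*v^2 + 0.96*v + 0.5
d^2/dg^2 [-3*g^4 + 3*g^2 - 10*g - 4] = 6 - 36*g^2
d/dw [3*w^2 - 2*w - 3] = 6*w - 2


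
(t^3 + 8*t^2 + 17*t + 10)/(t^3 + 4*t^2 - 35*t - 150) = (t^2 + 3*t + 2)/(t^2 - t - 30)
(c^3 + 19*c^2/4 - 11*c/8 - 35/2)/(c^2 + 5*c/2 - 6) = (8*c^2 + 6*c - 35)/(4*(2*c - 3))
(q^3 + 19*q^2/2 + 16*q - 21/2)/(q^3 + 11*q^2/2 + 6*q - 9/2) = (q + 7)/(q + 3)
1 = 1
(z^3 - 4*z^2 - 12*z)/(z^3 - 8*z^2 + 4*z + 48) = z/(z - 4)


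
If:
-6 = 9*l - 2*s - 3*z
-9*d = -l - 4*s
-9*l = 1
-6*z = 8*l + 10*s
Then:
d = -167/243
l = -1/9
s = -41/27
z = 217/81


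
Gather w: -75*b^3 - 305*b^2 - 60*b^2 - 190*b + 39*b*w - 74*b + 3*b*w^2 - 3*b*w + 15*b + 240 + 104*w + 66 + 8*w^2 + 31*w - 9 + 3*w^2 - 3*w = -75*b^3 - 365*b^2 - 249*b + w^2*(3*b + 11) + w*(36*b + 132) + 297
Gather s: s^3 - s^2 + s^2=s^3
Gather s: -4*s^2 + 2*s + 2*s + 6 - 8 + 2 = -4*s^2 + 4*s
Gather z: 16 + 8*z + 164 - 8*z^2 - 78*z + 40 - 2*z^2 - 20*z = -10*z^2 - 90*z + 220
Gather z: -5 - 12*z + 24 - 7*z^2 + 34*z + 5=-7*z^2 + 22*z + 24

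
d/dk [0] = 0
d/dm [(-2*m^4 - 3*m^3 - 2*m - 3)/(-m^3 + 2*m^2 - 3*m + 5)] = (2*m^6 - 8*m^5 + 12*m^4 - 26*m^3 - 50*m^2 + 12*m - 19)/(m^6 - 4*m^5 + 10*m^4 - 22*m^3 + 29*m^2 - 30*m + 25)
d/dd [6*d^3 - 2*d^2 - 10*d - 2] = 18*d^2 - 4*d - 10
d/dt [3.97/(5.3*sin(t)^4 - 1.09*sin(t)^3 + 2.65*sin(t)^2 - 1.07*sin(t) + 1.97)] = (-84.164*sin(t)^3 + 12.9819*sin(t)^2 - 21.041*sin(t) + 4.2479)*cos(t)/(5.3*sin(t)^4 - 1.09*sin(t)^3 + 2.65*sin(t)^2 - 1.07*sin(t) + 1.97)^2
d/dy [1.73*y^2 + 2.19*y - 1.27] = 3.46*y + 2.19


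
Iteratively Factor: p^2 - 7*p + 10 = (p - 5)*(p - 2)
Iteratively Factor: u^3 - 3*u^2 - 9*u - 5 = (u + 1)*(u^2 - 4*u - 5) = (u + 1)^2*(u - 5)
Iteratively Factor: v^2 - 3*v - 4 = (v + 1)*(v - 4)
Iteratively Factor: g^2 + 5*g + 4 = (g + 1)*(g + 4)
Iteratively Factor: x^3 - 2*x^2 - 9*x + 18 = (x - 3)*(x^2 + x - 6) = (x - 3)*(x - 2)*(x + 3)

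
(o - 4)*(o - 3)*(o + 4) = o^3 - 3*o^2 - 16*o + 48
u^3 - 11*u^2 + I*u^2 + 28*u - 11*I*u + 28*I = (u - 7)*(u - 4)*(u + I)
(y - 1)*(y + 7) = y^2 + 6*y - 7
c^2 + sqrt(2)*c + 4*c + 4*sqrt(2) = (c + 4)*(c + sqrt(2))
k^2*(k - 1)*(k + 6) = k^4 + 5*k^3 - 6*k^2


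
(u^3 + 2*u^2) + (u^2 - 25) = u^3 + 3*u^2 - 25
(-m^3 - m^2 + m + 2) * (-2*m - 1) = 2*m^4 + 3*m^3 - m^2 - 5*m - 2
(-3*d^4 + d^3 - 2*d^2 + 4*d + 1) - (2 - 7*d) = -3*d^4 + d^3 - 2*d^2 + 11*d - 1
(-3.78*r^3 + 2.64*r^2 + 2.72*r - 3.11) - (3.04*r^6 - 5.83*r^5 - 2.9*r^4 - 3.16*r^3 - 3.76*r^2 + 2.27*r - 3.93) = -3.04*r^6 + 5.83*r^5 + 2.9*r^4 - 0.62*r^3 + 6.4*r^2 + 0.45*r + 0.82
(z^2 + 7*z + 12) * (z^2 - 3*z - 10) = z^4 + 4*z^3 - 19*z^2 - 106*z - 120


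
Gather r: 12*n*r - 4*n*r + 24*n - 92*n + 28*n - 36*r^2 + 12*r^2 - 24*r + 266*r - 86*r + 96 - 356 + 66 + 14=-40*n - 24*r^2 + r*(8*n + 156) - 180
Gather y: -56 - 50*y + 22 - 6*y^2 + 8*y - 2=-6*y^2 - 42*y - 36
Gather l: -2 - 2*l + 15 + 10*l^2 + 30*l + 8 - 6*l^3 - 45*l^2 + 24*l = -6*l^3 - 35*l^2 + 52*l + 21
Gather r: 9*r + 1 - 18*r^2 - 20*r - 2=-18*r^2 - 11*r - 1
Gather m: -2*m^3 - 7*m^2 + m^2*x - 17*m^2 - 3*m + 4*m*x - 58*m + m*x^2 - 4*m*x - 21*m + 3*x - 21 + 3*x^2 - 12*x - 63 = -2*m^3 + m^2*(x - 24) + m*(x^2 - 82) + 3*x^2 - 9*x - 84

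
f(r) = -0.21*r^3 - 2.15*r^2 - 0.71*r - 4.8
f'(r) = -0.63*r^2 - 4.3*r - 0.71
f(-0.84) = -5.60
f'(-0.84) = 2.46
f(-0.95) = -5.89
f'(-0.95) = 2.81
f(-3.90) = -22.28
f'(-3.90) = 6.48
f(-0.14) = -4.74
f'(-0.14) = -0.12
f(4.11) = -58.62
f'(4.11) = -29.03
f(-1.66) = -8.59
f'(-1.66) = 4.69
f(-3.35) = -18.65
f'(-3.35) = 6.62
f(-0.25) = -4.75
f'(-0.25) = 0.33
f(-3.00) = -16.35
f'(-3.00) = 6.52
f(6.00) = -131.82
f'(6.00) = -49.19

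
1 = 1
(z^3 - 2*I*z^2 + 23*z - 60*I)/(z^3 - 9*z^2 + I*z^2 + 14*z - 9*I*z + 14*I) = (z^3 - 2*I*z^2 + 23*z - 60*I)/(z^3 + z^2*(-9 + I) + z*(14 - 9*I) + 14*I)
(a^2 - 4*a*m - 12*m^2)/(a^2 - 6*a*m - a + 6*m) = (a + 2*m)/(a - 1)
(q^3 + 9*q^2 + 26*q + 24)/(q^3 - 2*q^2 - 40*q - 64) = (q + 3)/(q - 8)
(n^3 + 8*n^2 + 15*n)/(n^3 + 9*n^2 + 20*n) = (n + 3)/(n + 4)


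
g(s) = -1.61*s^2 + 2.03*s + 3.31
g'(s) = 2.03 - 3.22*s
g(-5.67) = -59.96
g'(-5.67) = 20.29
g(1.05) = 3.67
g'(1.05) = -1.35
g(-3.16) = -19.18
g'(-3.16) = 12.21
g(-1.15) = -1.15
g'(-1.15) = 5.73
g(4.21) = -16.68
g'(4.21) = -11.53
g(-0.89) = 0.23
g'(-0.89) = 4.90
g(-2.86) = -15.66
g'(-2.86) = 11.24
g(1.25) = 3.33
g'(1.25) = -2.00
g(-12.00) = -252.89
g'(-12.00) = 40.67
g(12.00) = -204.17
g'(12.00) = -36.61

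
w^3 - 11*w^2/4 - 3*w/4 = w*(w - 3)*(w + 1/4)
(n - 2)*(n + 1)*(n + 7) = n^3 + 6*n^2 - 9*n - 14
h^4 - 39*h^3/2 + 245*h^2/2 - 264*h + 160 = (h - 8)^2*(h - 5/2)*(h - 1)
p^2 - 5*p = p*(p - 5)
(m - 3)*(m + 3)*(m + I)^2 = m^4 + 2*I*m^3 - 10*m^2 - 18*I*m + 9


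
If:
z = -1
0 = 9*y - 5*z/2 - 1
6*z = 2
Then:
No Solution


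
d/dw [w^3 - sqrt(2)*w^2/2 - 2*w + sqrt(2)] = 3*w^2 - sqrt(2)*w - 2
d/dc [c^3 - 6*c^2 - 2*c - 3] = 3*c^2 - 12*c - 2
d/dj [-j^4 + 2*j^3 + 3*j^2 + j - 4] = -4*j^3 + 6*j^2 + 6*j + 1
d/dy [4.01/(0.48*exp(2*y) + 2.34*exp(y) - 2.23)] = (-3.8496*exp(y) - 9.3834)*exp(y)/(0.48*exp(2*y) + 2.34*exp(y) - 2.23)^2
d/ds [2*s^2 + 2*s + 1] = 4*s + 2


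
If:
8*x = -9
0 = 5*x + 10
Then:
No Solution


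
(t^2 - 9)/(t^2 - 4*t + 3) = (t + 3)/(t - 1)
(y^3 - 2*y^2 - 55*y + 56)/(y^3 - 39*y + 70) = (y^2 - 9*y + 8)/(y^2 - 7*y + 10)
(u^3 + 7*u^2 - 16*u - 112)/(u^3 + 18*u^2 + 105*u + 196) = (u - 4)/(u + 7)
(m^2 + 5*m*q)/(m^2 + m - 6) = m*(m + 5*q)/(m^2 + m - 6)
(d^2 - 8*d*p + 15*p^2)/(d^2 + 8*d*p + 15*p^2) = (d^2 - 8*d*p + 15*p^2)/(d^2 + 8*d*p + 15*p^2)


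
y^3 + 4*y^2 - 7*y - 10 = (y - 2)*(y + 1)*(y + 5)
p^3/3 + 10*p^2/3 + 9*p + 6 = (p/3 + 1/3)*(p + 3)*(p + 6)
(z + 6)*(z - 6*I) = z^2 + 6*z - 6*I*z - 36*I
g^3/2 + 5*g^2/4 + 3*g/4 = g*(g/2 + 1/2)*(g + 3/2)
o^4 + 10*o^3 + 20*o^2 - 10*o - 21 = (o - 1)*(o + 1)*(o + 3)*(o + 7)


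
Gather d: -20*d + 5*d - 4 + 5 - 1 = -15*d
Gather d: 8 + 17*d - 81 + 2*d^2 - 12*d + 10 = 2*d^2 + 5*d - 63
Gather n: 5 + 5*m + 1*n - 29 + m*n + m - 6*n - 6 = 6*m + n*(m - 5) - 30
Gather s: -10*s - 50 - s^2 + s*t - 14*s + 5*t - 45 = -s^2 + s*(t - 24) + 5*t - 95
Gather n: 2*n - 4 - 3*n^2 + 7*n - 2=-3*n^2 + 9*n - 6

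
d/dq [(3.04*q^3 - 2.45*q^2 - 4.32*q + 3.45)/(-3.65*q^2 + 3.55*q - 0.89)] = (-11.096*q^4 + 21.584*q^3 - 32.5823*q^2 + 29.546*q - 8.4027)/(13.3225*q^4 - 25.915*q^3 + 19.0995*q^2 - 6.319*q + 0.7921)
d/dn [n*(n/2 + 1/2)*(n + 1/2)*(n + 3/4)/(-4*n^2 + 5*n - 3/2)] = (-128*n^5 + 96*n^4 + 264*n^3 - 8*n^2 - 78*n - 9)/(8*(64*n^4 - 160*n^3 + 148*n^2 - 60*n + 9))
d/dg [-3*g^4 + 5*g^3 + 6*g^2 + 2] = 3*g*(-4*g^2 + 5*g + 4)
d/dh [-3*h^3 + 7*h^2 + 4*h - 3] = -9*h^2 + 14*h + 4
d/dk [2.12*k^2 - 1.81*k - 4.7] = 4.24*k - 1.81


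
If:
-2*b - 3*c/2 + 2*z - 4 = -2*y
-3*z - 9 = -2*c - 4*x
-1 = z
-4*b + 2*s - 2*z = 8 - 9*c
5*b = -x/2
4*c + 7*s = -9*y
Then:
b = -57/1568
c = 891/392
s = -1431/196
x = 285/784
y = 915/196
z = -1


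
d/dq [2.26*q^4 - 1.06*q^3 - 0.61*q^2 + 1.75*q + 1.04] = 9.04*q^3 - 3.18*q^2 - 1.22*q + 1.75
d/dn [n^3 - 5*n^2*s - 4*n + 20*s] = 3*n^2 - 10*n*s - 4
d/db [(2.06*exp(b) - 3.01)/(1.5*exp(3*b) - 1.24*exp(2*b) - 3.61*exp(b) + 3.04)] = (-6.18*exp(3*b) + 16.0994*exp(2*b) - 7.4648*exp(b) - 4.6037)*exp(b)/(2.25*exp(6*b) - 3.72*exp(5*b) - 9.2924*exp(4*b) + 18.0728*exp(3*b) + 5.4929*exp(2*b) - 21.9488*exp(b) + 9.2416)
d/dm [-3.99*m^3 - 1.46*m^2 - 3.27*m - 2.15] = -11.97*m^2 - 2.92*m - 3.27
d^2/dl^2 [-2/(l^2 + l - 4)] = 4*(l^2 + l - (2*l + 1)^2 - 4)/(l^2 + l - 4)^3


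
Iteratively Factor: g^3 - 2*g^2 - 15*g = (g)*(g^2 - 2*g - 15) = g*(g - 5)*(g + 3)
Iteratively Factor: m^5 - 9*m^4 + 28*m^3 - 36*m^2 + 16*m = (m - 2)*(m^4 - 7*m^3 + 14*m^2 - 8*m) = m*(m - 2)*(m^3 - 7*m^2 + 14*m - 8) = m*(m - 2)*(m - 1)*(m^2 - 6*m + 8) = m*(m - 4)*(m - 2)*(m - 1)*(m - 2)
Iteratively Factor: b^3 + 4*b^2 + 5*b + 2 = (b + 1)*(b^2 + 3*b + 2) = (b + 1)*(b + 2)*(b + 1)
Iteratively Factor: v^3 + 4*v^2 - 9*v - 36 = (v + 4)*(v^2 - 9) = (v + 3)*(v + 4)*(v - 3)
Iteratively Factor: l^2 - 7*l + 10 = (l - 5)*(l - 2)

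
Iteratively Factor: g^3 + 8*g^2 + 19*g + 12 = (g + 3)*(g^2 + 5*g + 4) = (g + 3)*(g + 4)*(g + 1)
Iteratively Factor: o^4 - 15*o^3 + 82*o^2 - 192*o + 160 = (o - 4)*(o^3 - 11*o^2 + 38*o - 40) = (o - 4)*(o - 2)*(o^2 - 9*o + 20) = (o - 4)^2*(o - 2)*(o - 5)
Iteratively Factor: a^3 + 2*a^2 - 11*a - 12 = (a - 3)*(a^2 + 5*a + 4) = (a - 3)*(a + 4)*(a + 1)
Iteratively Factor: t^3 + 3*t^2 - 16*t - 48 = (t + 4)*(t^2 - t - 12) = (t + 3)*(t + 4)*(t - 4)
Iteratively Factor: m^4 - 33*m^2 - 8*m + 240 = (m - 5)*(m^3 + 5*m^2 - 8*m - 48) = (m - 5)*(m + 4)*(m^2 + m - 12) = (m - 5)*(m + 4)^2*(m - 3)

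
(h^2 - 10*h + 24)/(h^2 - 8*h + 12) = (h - 4)/(h - 2)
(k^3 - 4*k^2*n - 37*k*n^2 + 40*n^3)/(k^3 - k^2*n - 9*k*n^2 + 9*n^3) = (k^2 - 3*k*n - 40*n^2)/(k^2 - 9*n^2)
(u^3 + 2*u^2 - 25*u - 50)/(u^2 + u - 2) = (u^2 - 25)/(u - 1)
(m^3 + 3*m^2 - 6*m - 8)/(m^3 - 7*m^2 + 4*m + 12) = (m + 4)/(m - 6)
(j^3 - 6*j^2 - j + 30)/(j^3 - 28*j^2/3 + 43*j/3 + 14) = 3*(j^2 - 3*j - 10)/(3*j^2 - 19*j - 14)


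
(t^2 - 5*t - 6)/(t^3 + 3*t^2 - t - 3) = (t - 6)/(t^2 + 2*t - 3)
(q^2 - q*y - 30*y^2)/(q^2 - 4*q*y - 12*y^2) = (q + 5*y)/(q + 2*y)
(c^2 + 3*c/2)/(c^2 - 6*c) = (c + 3/2)/(c - 6)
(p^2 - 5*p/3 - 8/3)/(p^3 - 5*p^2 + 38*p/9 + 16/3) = 3*(p + 1)/(3*p^2 - 7*p - 6)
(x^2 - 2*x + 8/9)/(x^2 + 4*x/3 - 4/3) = (x - 4/3)/(x + 2)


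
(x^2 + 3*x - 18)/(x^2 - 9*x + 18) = (x + 6)/(x - 6)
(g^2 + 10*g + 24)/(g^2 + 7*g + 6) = (g + 4)/(g + 1)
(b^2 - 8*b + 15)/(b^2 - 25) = (b - 3)/(b + 5)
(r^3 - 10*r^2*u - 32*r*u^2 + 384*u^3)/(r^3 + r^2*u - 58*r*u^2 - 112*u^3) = (r^2 - 2*r*u - 48*u^2)/(r^2 + 9*r*u + 14*u^2)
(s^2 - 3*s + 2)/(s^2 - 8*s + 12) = (s - 1)/(s - 6)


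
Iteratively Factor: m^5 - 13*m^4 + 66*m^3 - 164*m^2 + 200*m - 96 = (m - 3)*(m^4 - 10*m^3 + 36*m^2 - 56*m + 32) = (m - 3)*(m - 2)*(m^3 - 8*m^2 + 20*m - 16) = (m - 3)*(m - 2)^2*(m^2 - 6*m + 8) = (m - 3)*(m - 2)^3*(m - 4)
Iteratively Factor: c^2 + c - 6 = (c - 2)*(c + 3)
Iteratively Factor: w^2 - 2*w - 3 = (w + 1)*(w - 3)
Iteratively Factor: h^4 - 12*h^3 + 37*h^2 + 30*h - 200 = (h - 4)*(h^3 - 8*h^2 + 5*h + 50) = (h - 4)*(h + 2)*(h^2 - 10*h + 25) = (h - 5)*(h - 4)*(h + 2)*(h - 5)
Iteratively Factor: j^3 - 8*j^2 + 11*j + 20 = (j - 5)*(j^2 - 3*j - 4) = (j - 5)*(j + 1)*(j - 4)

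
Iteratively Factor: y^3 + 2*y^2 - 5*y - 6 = (y - 2)*(y^2 + 4*y + 3) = (y - 2)*(y + 3)*(y + 1)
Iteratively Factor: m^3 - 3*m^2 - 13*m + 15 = (m + 3)*(m^2 - 6*m + 5) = (m - 1)*(m + 3)*(m - 5)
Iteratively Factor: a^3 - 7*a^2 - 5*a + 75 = (a - 5)*(a^2 - 2*a - 15) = (a - 5)*(a + 3)*(a - 5)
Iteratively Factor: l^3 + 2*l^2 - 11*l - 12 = (l - 3)*(l^2 + 5*l + 4) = (l - 3)*(l + 1)*(l + 4)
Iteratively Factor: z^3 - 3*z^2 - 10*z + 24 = (z - 4)*(z^2 + z - 6) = (z - 4)*(z - 2)*(z + 3)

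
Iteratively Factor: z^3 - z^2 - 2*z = (z - 2)*(z^2 + z) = z*(z - 2)*(z + 1)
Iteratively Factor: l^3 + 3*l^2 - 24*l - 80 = (l - 5)*(l^2 + 8*l + 16) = (l - 5)*(l + 4)*(l + 4)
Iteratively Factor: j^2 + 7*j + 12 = (j + 4)*(j + 3)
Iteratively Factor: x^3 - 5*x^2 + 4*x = (x - 1)*(x^2 - 4*x) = (x - 4)*(x - 1)*(x)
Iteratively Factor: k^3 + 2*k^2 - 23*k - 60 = (k - 5)*(k^2 + 7*k + 12) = (k - 5)*(k + 3)*(k + 4)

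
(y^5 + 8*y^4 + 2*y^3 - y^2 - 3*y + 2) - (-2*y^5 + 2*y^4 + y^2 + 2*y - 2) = 3*y^5 + 6*y^4 + 2*y^3 - 2*y^2 - 5*y + 4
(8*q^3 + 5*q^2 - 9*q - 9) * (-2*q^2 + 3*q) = -16*q^5 + 14*q^4 + 33*q^3 - 9*q^2 - 27*q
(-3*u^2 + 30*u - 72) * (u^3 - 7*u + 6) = -3*u^5 + 30*u^4 - 51*u^3 - 228*u^2 + 684*u - 432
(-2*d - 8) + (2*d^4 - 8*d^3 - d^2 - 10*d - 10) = 2*d^4 - 8*d^3 - d^2 - 12*d - 18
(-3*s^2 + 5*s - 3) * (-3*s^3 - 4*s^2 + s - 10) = 9*s^5 - 3*s^4 - 14*s^3 + 47*s^2 - 53*s + 30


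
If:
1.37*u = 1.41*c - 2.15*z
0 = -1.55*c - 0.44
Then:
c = -0.28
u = -1.56934306569343*z - 0.292159171179656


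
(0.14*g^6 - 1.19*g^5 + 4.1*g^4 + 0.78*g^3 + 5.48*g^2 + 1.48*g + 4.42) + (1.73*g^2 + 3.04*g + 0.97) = 0.14*g^6 - 1.19*g^5 + 4.1*g^4 + 0.78*g^3 + 7.21*g^2 + 4.52*g + 5.39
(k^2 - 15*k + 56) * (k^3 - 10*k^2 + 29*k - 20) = k^5 - 25*k^4 + 235*k^3 - 1015*k^2 + 1924*k - 1120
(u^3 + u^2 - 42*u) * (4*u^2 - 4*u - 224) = 4*u^5 - 396*u^3 - 56*u^2 + 9408*u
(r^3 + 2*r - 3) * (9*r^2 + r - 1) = 9*r^5 + r^4 + 17*r^3 - 25*r^2 - 5*r + 3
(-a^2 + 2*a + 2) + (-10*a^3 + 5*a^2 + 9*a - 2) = -10*a^3 + 4*a^2 + 11*a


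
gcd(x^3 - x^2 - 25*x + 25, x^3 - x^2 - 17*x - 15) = x - 5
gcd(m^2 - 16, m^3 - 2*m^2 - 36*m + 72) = 1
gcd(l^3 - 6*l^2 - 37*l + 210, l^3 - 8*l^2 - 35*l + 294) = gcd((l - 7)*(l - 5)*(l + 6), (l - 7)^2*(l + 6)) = l^2 - l - 42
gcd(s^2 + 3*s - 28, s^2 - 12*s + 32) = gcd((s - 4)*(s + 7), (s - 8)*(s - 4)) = s - 4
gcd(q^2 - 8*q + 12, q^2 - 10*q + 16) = q - 2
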